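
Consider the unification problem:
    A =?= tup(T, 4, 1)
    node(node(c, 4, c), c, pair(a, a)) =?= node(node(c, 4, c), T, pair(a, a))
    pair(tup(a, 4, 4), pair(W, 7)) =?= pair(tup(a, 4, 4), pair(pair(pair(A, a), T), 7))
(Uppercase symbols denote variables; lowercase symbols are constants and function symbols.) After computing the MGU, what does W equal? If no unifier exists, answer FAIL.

pair(pair(tup(c, 4, 1), a), c)

Bind A := tup(T, 4, 1); substituting into the one remaining equation that mentions A gives: pair(tup(a, 4, 4), pair(W, 7)) =?= pair(tup(a, 4, 4), pair(pair(pair(tup(T, 4, 1), a), T), 7)).
Decompose node/3: node(c, 4, c) =?= node(c, 4, c),  c =?= T,  pair(a, a) =?= pair(a, a).
Delete trivial equation node(c, 4, c) =?= node(c, 4, c).
Bind T := c; substituting into the one remaining equation that mentions T gives: pair(tup(a, 4, 4), pair(W, 7)) =?= pair(tup(a, 4, 4), pair(pair(pair(tup(c, 4, 1), a), c), 7)). Substituting into the earlier binding gives A := tup(c, 4, 1).
Delete trivial equation pair(a, a) =?= pair(a, a).
Decompose pair/2: tup(a, 4, 4) =?= tup(a, 4, 4),  pair(W, 7) =?= pair(pair(pair(tup(c, 4, 1), a), c), 7).
Delete trivial equation tup(a, 4, 4) =?= tup(a, 4, 4).
Decompose pair/2: W =?= pair(pair(tup(c, 4, 1), a), c),  7 =?= 7.
Bind W := pair(pair(tup(c, 4, 1), a), c); no other remaining equation mentions W.
Delete trivial equation 7 =?= 7.
MGU = { A := tup(c, 4, 1), T := c, W := pair(pair(tup(c, 4, 1), a), c) }, so W := pair(pair(tup(c, 4, 1), a), c).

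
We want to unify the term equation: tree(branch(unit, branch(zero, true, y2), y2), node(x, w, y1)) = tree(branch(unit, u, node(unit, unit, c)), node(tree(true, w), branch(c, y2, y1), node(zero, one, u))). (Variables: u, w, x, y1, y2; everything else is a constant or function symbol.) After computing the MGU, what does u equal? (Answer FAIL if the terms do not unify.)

Decompose tree/2: branch(unit, branch(zero, true, y2), y2) = branch(unit, u, node(unit, unit, c)),  node(x, w, y1) = node(tree(true, w), branch(c, y2, y1), node(zero, one, u)).
Decompose branch/3: unit = unit,  branch(zero, true, y2) = u,  y2 = node(unit, unit, c).
Delete trivial equation unit = unit.
Bind u := branch(zero, true, y2); substituting into the one remaining equation that mentions u gives: node(x, w, y1) = node(tree(true, w), branch(c, y2, y1), node(zero, one, branch(zero, true, y2))).
Bind y2 := node(unit, unit, c); substituting into the remaining equation gives: node(x, w, y1) = node(tree(true, w), branch(c, node(unit, unit, c), y1), node(zero, one, branch(zero, true, node(unit, unit, c)))). Substituting into the earlier binding gives u := branch(zero, true, node(unit, unit, c)).
Decompose node/3: x = tree(true, w),  w = branch(c, node(unit, unit, c), y1),  y1 = node(zero, one, branch(zero, true, node(unit, unit, c))).
Bind x := tree(true, w); no other remaining equation mentions x.
Bind w := branch(c, node(unit, unit, c), y1); no other remaining equation mentions w. Substituting into the earlier binding gives x := tree(true, branch(c, node(unit, unit, c), y1)).
Bind y1 := node(zero, one, branch(zero, true, node(unit, unit, c))). Substituting into the earlier bindings gives x := tree(true, branch(c, node(unit, unit, c), node(zero, one, branch(zero, true, node(unit, unit, c))))), w := branch(c, node(unit, unit, c), node(zero, one, branch(zero, true, node(unit, unit, c)))).
MGU = { u := branch(zero, true, node(unit, unit, c)), y2 := node(unit, unit, c), x := tree(true, branch(c, node(unit, unit, c), node(zero, one, branch(zero, true, node(unit, unit, c))))), w := branch(c, node(unit, unit, c), node(zero, one, branch(zero, true, node(unit, unit, c)))), y1 := node(zero, one, branch(zero, true, node(unit, unit, c))) }, so u := branch(zero, true, node(unit, unit, c)).

branch(zero, true, node(unit, unit, c))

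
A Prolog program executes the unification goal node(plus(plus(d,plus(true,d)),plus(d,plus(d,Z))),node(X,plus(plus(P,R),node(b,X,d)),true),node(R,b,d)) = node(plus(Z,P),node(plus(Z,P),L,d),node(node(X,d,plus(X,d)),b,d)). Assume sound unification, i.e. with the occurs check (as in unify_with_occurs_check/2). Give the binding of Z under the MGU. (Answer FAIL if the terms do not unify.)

Decompose node/3: plus(plus(d,plus(true,d)),plus(d,plus(d,Z))) = plus(Z,P),  node(X,plus(plus(P,R),node(b,X,d)),true) = node(plus(Z,P),L,d),  node(R,b,d) = node(node(X,d,plus(X,d)),b,d).
Decompose plus/2: plus(d,plus(true,d)) = Z,  plus(d,plus(d,Z)) = P.
Bind Z := plus(d,plus(true,d)); substituting into the 2 remaining equations that mention Z gives: plus(d,plus(d,plus(d,plus(true,d)))) = P,  node(X,plus(plus(P,R),node(b,X,d)),true) = node(plus(plus(d,plus(true,d)),P),L,d).
Bind P := plus(d,plus(d,plus(d,plus(true,d)))); substituting into the one remaining equation that mentions P gives: node(X,plus(plus(plus(d,plus(d,plus(d,plus(true,d)))),R),node(b,X,d)),true) = node(plus(plus(d,plus(true,d)),plus(d,plus(d,plus(d,plus(true,d))))),L,d).
Decompose node/3: X = plus(plus(d,plus(true,d)),plus(d,plus(d,plus(d,plus(true,d))))),  plus(plus(plus(d,plus(d,plus(d,plus(true,d)))),R),node(b,X,d)) = L,  true = d.
Bind X := plus(plus(d,plus(true,d)),plus(d,plus(d,plus(d,plus(true,d))))); substituting into the 2 remaining equations that mention X gives: plus(plus(plus(d,plus(d,plus(d,plus(true,d)))),R),node(b,plus(plus(d,plus(true,d)),plus(d,plus(d,plus(d,plus(true,d))))),d)) = L,  node(R,b,d) = node(node(plus(plus(d,plus(true,d)),plus(d,plus(d,plus(d,plus(true,d))))),d,plus(plus(plus(d,plus(true,d)),plus(d,plus(d,plus(d,plus(true,d))))),d)),b,d).
Bind L := plus(plus(plus(d,plus(d,plus(d,plus(true,d)))),R),node(b,plus(plus(d,plus(true,d)),plus(d,plus(d,plus(d,plus(true,d))))),d)); no other remaining equation mentions L.
Clash: constants true and d differ; no unifier exists.

FAIL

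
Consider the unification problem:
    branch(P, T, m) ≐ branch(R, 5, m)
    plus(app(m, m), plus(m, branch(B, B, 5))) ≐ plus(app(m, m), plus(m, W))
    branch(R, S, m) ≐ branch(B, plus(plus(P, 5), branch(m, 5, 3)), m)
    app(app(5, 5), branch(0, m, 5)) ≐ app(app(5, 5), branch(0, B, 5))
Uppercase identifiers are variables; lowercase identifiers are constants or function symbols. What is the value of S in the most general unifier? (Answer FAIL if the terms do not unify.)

plus(plus(m, 5), branch(m, 5, 3))

Decompose branch/3: P ≐ R,  T ≐ 5,  m ≐ m.
Bind P := R; substituting into the one remaining equation that mentions P gives: branch(R, S, m) ≐ branch(B, plus(plus(R, 5), branch(m, 5, 3)), m).
Bind T := 5; no other remaining equation mentions T.
Delete trivial equation m ≐ m.
Decompose plus/2: app(m, m) ≐ app(m, m),  plus(m, branch(B, B, 5)) ≐ plus(m, W).
Delete trivial equation app(m, m) ≐ app(m, m).
Decompose plus/2: m ≐ m,  branch(B, B, 5) ≐ W.
Delete trivial equation m ≐ m.
Bind W := branch(B, B, 5); no other remaining equation mentions W.
Decompose branch/3: R ≐ B,  S ≐ plus(plus(R, 5), branch(m, 5, 3)),  m ≐ m.
Bind R := B; substituting into the one remaining equation that mentions R gives: S ≐ plus(plus(B, 5), branch(m, 5, 3)). Substituting into the earlier binding gives P := B.
Bind S := plus(plus(B, 5), branch(m, 5, 3)); no other remaining equation mentions S.
Delete trivial equation m ≐ m.
Decompose app/2: app(5, 5) ≐ app(5, 5),  branch(0, m, 5) ≐ branch(0, B, 5).
Delete trivial equation app(5, 5) ≐ app(5, 5).
Decompose branch/3: 0 ≐ 0,  m ≐ B,  5 ≐ 5.
Delete trivial equation 0 ≐ 0.
Bind B := m; no other remaining equation mentions B. Substituting into the earlier bindings gives P := m, W := branch(m, m, 5), R := m, S := plus(plus(m, 5), branch(m, 5, 3)).
Delete trivial equation 5 ≐ 5.
MGU = { P ↦ m, T ↦ 5, W ↦ branch(m, m, 5), R ↦ m, S ↦ plus(plus(m, 5), branch(m, 5, 3)), B ↦ m }, so S ↦ plus(plus(m, 5), branch(m, 5, 3)).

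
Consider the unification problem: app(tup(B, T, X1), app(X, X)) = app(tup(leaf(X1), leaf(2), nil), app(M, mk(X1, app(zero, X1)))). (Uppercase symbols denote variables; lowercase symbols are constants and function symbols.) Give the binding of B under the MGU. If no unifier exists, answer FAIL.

leaf(nil)

Decompose app/2: tup(B, T, X1) = tup(leaf(X1), leaf(2), nil),  app(X, X) = app(M, mk(X1, app(zero, X1))).
Decompose tup/3: B = leaf(X1),  T = leaf(2),  X1 = nil.
Bind B := leaf(X1); no other remaining equation mentions B.
Bind T := leaf(2); no other remaining equation mentions T.
Bind X1 := nil; substituting into the remaining equation gives: app(X, X) = app(M, mk(nil, app(zero, nil))). Substituting into the earlier binding gives B := leaf(nil).
Decompose app/2: X = M,  X = mk(nil, app(zero, nil)).
Bind X := M; substituting into the remaining equation gives: M = mk(nil, app(zero, nil)).
Bind M := mk(nil, app(zero, nil)). Substituting into the earlier binding gives X := mk(nil, app(zero, nil)).
MGU = { B -> leaf(nil), T -> leaf(2), X1 -> nil, X -> mk(nil, app(zero, nil)), M -> mk(nil, app(zero, nil)) }, so B -> leaf(nil).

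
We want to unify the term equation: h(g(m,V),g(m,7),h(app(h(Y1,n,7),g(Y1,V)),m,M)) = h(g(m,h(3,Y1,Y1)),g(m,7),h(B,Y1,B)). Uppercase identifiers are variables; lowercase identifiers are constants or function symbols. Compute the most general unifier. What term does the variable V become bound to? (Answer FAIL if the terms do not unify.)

Decompose h/3: g(m,V) = g(m,h(3,Y1,Y1)),  g(m,7) = g(m,7),  h(app(h(Y1,n,7),g(Y1,V)),m,M) = h(B,Y1,B).
Decompose g/2: m = m,  V = h(3,Y1,Y1).
Delete trivial equation m = m.
Bind V := h(3,Y1,Y1); substituting into the one remaining equation that mentions V gives: h(app(h(Y1,n,7),g(Y1,h(3,Y1,Y1))),m,M) = h(B,Y1,B).
Delete trivial equation g(m,7) = g(m,7).
Decompose h/3: app(h(Y1,n,7),g(Y1,h(3,Y1,Y1))) = B,  m = Y1,  M = B.
Bind B := app(h(Y1,n,7),g(Y1,h(3,Y1,Y1))); substituting into the one remaining equation that mentions B gives: M = app(h(Y1,n,7),g(Y1,h(3,Y1,Y1))).
Bind Y1 := m; substituting into the remaining equation gives: M = app(h(m,n,7),g(m,h(3,m,m))). Substituting into the earlier bindings gives V := h(3,m,m), B := app(h(m,n,7),g(m,h(3,m,m))).
Bind M := app(h(m,n,7),g(m,h(3,m,m))).
MGU = { V ↦ h(3,m,m), B ↦ app(h(m,n,7),g(m,h(3,m,m))), Y1 ↦ m, M ↦ app(h(m,n,7),g(m,h(3,m,m))) }, so V ↦ h(3,m,m).

h(3,m,m)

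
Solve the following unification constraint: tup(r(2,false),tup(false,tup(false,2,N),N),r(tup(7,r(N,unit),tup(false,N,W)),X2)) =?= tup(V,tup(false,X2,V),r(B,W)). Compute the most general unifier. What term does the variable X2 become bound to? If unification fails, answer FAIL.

Decompose tup/3: r(2,false) =?= V,  tup(false,tup(false,2,N),N) =?= tup(false,X2,V),  r(tup(7,r(N,unit),tup(false,N,W)),X2) =?= r(B,W).
Bind V := r(2,false); substituting into the one remaining equation that mentions V gives: tup(false,tup(false,2,N),N) =?= tup(false,X2,r(2,false)).
Decompose tup/3: false =?= false,  tup(false,2,N) =?= X2,  N =?= r(2,false).
Delete trivial equation false =?= false.
Bind X2 := tup(false,2,N); substituting into the one remaining equation that mentions X2 gives: r(tup(7,r(N,unit),tup(false,N,W)),tup(false,2,N)) =?= r(B,W).
Bind N := r(2,false); substituting into the remaining equation gives: r(tup(7,r(r(2,false),unit),tup(false,r(2,false),W)),tup(false,2,r(2,false))) =?= r(B,W). Substituting into the earlier binding gives X2 := tup(false,2,r(2,false)).
Decompose r/2: tup(7,r(r(2,false),unit),tup(false,r(2,false),W)) =?= B,  tup(false,2,r(2,false)) =?= W.
Bind B := tup(7,r(r(2,false),unit),tup(false,r(2,false),W)); no other remaining equation mentions B.
Bind W := tup(false,2,r(2,false)). Substituting into the earlier binding gives B := tup(7,r(r(2,false),unit),tup(false,r(2,false),tup(false,2,r(2,false)))).
MGU = { V -> r(2,false), X2 -> tup(false,2,r(2,false)), N -> r(2,false), B -> tup(7,r(r(2,false),unit),tup(false,r(2,false),tup(false,2,r(2,false)))), W -> tup(false,2,r(2,false)) }, so X2 -> tup(false,2,r(2,false)).

tup(false,2,r(2,false))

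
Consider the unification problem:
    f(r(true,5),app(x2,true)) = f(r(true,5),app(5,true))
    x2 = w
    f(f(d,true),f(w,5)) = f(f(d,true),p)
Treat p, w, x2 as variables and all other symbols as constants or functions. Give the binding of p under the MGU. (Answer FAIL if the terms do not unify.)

f(5,5)

Decompose f/2: r(true,5) = r(true,5),  app(x2,true) = app(5,true).
Delete trivial equation r(true,5) = r(true,5).
Decompose app/2: x2 = 5,  true = true.
Bind x2 := 5; substituting into the one remaining equation that mentions x2 gives: 5 = w.
Delete trivial equation true = true.
Bind w := 5; substituting into the remaining equation gives: f(f(d,true),f(5,5)) = f(f(d,true),p).
Decompose f/2: f(d,true) = f(d,true),  f(5,5) = p.
Delete trivial equation f(d,true) = f(d,true).
Bind p := f(5,5).
MGU = { x2 ↦ 5, w ↦ 5, p ↦ f(5,5) }, so p ↦ f(5,5).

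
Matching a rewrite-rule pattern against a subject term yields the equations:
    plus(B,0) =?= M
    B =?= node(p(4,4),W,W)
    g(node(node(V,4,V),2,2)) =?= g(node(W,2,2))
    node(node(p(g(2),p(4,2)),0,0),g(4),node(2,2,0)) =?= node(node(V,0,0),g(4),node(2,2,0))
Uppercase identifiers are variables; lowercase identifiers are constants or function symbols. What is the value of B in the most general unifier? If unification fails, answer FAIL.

node(p(4,4),node(p(g(2),p(4,2)),4,p(g(2),p(4,2))),node(p(g(2),p(4,2)),4,p(g(2),p(4,2))))

Bind M := plus(B,0); no other remaining equation mentions M.
Bind B := node(p(4,4),W,W); no other remaining equation mentions B. Substituting into the earlier binding gives M := plus(node(p(4,4),W,W),0).
Decompose g/1: node(node(V,4,V),2,2) =?= node(W,2,2).
Decompose node/3: node(V,4,V) =?= W,  2 =?= 2,  2 =?= 2.
Bind W := node(V,4,V); no other remaining equation mentions W. Substituting into the earlier bindings gives M := plus(node(p(4,4),node(V,4,V),node(V,4,V)),0), B := node(p(4,4),node(V,4,V),node(V,4,V)).
Delete trivial equation 2 =?= 2.
Delete trivial equation 2 =?= 2.
Decompose node/3: node(p(g(2),p(4,2)),0,0) =?= node(V,0,0),  g(4) =?= g(4),  node(2,2,0) =?= node(2,2,0).
Decompose node/3: p(g(2),p(4,2)) =?= V,  0 =?= 0,  0 =?= 0.
Bind V := p(g(2),p(4,2)); no other remaining equation mentions V. Substituting into the earlier bindings gives M := plus(node(p(4,4),node(p(g(2),p(4,2)),4,p(g(2),p(4,2))),node(p(g(2),p(4,2)),4,p(g(2),p(4,2)))),0), B := node(p(4,4),node(p(g(2),p(4,2)),4,p(g(2),p(4,2))),node(p(g(2),p(4,2)),4,p(g(2),p(4,2)))), W := node(p(g(2),p(4,2)),4,p(g(2),p(4,2))).
Delete trivial equation 0 =?= 0.
Delete trivial equation 0 =?= 0.
Delete trivial equation g(4) =?= g(4).
Delete trivial equation node(2,2,0) =?= node(2,2,0).
MGU = { M := plus(node(p(4,4),node(p(g(2),p(4,2)),4,p(g(2),p(4,2))),node(p(g(2),p(4,2)),4,p(g(2),p(4,2)))),0), B := node(p(4,4),node(p(g(2),p(4,2)),4,p(g(2),p(4,2))),node(p(g(2),p(4,2)),4,p(g(2),p(4,2)))), W := node(p(g(2),p(4,2)),4,p(g(2),p(4,2))), V := p(g(2),p(4,2)) }, so B := node(p(4,4),node(p(g(2),p(4,2)),4,p(g(2),p(4,2))),node(p(g(2),p(4,2)),4,p(g(2),p(4,2)))).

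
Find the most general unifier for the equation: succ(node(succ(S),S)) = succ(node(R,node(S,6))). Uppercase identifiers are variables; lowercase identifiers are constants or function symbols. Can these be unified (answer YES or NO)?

Decompose succ/1: node(succ(S),S) = node(R,node(S,6)).
Decompose node/2: succ(S) = R,  S = node(S,6).
Bind R := succ(S); no other remaining equation mentions R.
Occurs check fails: S occurs in node(S,6); the equation S = node(S,6) has no finite solution.

NO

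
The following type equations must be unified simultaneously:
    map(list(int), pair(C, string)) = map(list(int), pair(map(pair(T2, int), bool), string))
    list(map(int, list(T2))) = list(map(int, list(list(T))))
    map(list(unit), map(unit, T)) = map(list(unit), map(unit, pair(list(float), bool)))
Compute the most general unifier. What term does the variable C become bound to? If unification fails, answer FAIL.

Decompose map/2: list(int) = list(int),  pair(C, string) = pair(map(pair(T2, int), bool), string).
Delete trivial equation list(int) = list(int).
Decompose pair/2: C = map(pair(T2, int), bool),  string = string.
Bind C := map(pair(T2, int), bool); no other remaining equation mentions C.
Delete trivial equation string = string.
Decompose list/1: map(int, list(T2)) = map(int, list(list(T))).
Decompose map/2: int = int,  list(T2) = list(list(T)).
Delete trivial equation int = int.
Decompose list/1: T2 = list(T).
Bind T2 := list(T); no other remaining equation mentions T2. Substituting into the earlier binding gives C := map(pair(list(T), int), bool).
Decompose map/2: list(unit) = list(unit),  map(unit, T) = map(unit, pair(list(float), bool)).
Delete trivial equation list(unit) = list(unit).
Decompose map/2: unit = unit,  T = pair(list(float), bool).
Delete trivial equation unit = unit.
Bind T := pair(list(float), bool). Substituting into the earlier bindings gives C := map(pair(list(pair(list(float), bool)), int), bool), T2 := list(pair(list(float), bool)).
MGU = { C ↦ map(pair(list(pair(list(float), bool)), int), bool), T2 ↦ list(pair(list(float), bool)), T ↦ pair(list(float), bool) }, so C ↦ map(pair(list(pair(list(float), bool)), int), bool).

map(pair(list(pair(list(float), bool)), int), bool)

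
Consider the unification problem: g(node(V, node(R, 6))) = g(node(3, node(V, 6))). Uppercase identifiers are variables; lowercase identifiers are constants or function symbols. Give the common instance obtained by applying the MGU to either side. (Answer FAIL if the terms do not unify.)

Decompose g/1: node(V, node(R, 6)) = node(3, node(V, 6)).
Decompose node/2: V = 3,  node(R, 6) = node(V, 6).
Bind V := 3; substituting into the remaining equation gives: node(R, 6) = node(3, 6).
Decompose node/2: R = 3,  6 = 6.
Bind R := 3; no other remaining equation mentions R.
Delete trivial equation 6 = 6.
Applying the MGU to either side gives g(node(3, node(3, 6))).

g(node(3, node(3, 6)))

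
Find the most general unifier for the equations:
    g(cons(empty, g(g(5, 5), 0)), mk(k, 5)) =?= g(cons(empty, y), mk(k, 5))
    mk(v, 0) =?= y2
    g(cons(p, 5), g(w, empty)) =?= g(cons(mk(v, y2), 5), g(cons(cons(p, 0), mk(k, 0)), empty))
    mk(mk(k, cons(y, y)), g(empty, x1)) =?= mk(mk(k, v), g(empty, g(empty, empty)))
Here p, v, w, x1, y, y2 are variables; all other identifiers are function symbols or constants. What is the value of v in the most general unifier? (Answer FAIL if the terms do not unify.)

cons(g(g(5, 5), 0), g(g(5, 5), 0))

Decompose g/2: cons(empty, g(g(5, 5), 0)) =?= cons(empty, y),  mk(k, 5) =?= mk(k, 5).
Decompose cons/2: empty =?= empty,  g(g(5, 5), 0) =?= y.
Delete trivial equation empty =?= empty.
Bind y := g(g(5, 5), 0); substituting into the one remaining equation that mentions y gives: mk(mk(k, cons(g(g(5, 5), 0), g(g(5, 5), 0))), g(empty, x1)) =?= mk(mk(k, v), g(empty, g(empty, empty))).
Delete trivial equation mk(k, 5) =?= mk(k, 5).
Bind y2 := mk(v, 0); substituting into the one remaining equation that mentions y2 gives: g(cons(p, 5), g(w, empty)) =?= g(cons(mk(v, mk(v, 0)), 5), g(cons(cons(p, 0), mk(k, 0)), empty)).
Decompose g/2: cons(p, 5) =?= cons(mk(v, mk(v, 0)), 5),  g(w, empty) =?= g(cons(cons(p, 0), mk(k, 0)), empty).
Decompose cons/2: p =?= mk(v, mk(v, 0)),  5 =?= 5.
Bind p := mk(v, mk(v, 0)); substituting into the one remaining equation that mentions p gives: g(w, empty) =?= g(cons(cons(mk(v, mk(v, 0)), 0), mk(k, 0)), empty).
Delete trivial equation 5 =?= 5.
Decompose g/2: w =?= cons(cons(mk(v, mk(v, 0)), 0), mk(k, 0)),  empty =?= empty.
Bind w := cons(cons(mk(v, mk(v, 0)), 0), mk(k, 0)); no other remaining equation mentions w.
Delete trivial equation empty =?= empty.
Decompose mk/2: mk(k, cons(g(g(5, 5), 0), g(g(5, 5), 0))) =?= mk(k, v),  g(empty, x1) =?= g(empty, g(empty, empty)).
Decompose mk/2: k =?= k,  cons(g(g(5, 5), 0), g(g(5, 5), 0)) =?= v.
Delete trivial equation k =?= k.
Bind v := cons(g(g(5, 5), 0), g(g(5, 5), 0)); no other remaining equation mentions v. Substituting into the earlier bindings gives y2 := mk(cons(g(g(5, 5), 0), g(g(5, 5), 0)), 0), p := mk(cons(g(g(5, 5), 0), g(g(5, 5), 0)), mk(cons(g(g(5, 5), 0), g(g(5, 5), 0)), 0)), w := cons(cons(mk(cons(g(g(5, 5), 0), g(g(5, 5), 0)), mk(cons(g(g(5, 5), 0), g(g(5, 5), 0)), 0)), 0), mk(k, 0)).
Decompose g/2: empty =?= empty,  x1 =?= g(empty, empty).
Delete trivial equation empty =?= empty.
Bind x1 := g(empty, empty).
MGU = { y := g(g(5, 5), 0), y2 := mk(cons(g(g(5, 5), 0), g(g(5, 5), 0)), 0), p := mk(cons(g(g(5, 5), 0), g(g(5, 5), 0)), mk(cons(g(g(5, 5), 0), g(g(5, 5), 0)), 0)), w := cons(cons(mk(cons(g(g(5, 5), 0), g(g(5, 5), 0)), mk(cons(g(g(5, 5), 0), g(g(5, 5), 0)), 0)), 0), mk(k, 0)), v := cons(g(g(5, 5), 0), g(g(5, 5), 0)), x1 := g(empty, empty) }, so v := cons(g(g(5, 5), 0), g(g(5, 5), 0)).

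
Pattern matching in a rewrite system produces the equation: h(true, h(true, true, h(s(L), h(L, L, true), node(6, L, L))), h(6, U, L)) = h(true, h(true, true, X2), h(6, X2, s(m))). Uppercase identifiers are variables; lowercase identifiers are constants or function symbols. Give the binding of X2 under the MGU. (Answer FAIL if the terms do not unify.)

Decompose h/3: true = true,  h(true, true, h(s(L), h(L, L, true), node(6, L, L))) = h(true, true, X2),  h(6, U, L) = h(6, X2, s(m)).
Delete trivial equation true = true.
Decompose h/3: true = true,  true = true,  h(s(L), h(L, L, true), node(6, L, L)) = X2.
Delete trivial equation true = true.
Delete trivial equation true = true.
Bind X2 := h(s(L), h(L, L, true), node(6, L, L)); substituting into the remaining equation gives: h(6, U, L) = h(6, h(s(L), h(L, L, true), node(6, L, L)), s(m)).
Decompose h/3: 6 = 6,  U = h(s(L), h(L, L, true), node(6, L, L)),  L = s(m).
Delete trivial equation 6 = 6.
Bind U := h(s(L), h(L, L, true), node(6, L, L)); no other remaining equation mentions U.
Bind L := s(m). Substituting into the earlier bindings gives X2 := h(s(s(m)), h(s(m), s(m), true), node(6, s(m), s(m))), U := h(s(s(m)), h(s(m), s(m), true), node(6, s(m), s(m))).
MGU = { X2 := h(s(s(m)), h(s(m), s(m), true), node(6, s(m), s(m))), U := h(s(s(m)), h(s(m), s(m), true), node(6, s(m), s(m))), L := s(m) }, so X2 := h(s(s(m)), h(s(m), s(m), true), node(6, s(m), s(m))).

h(s(s(m)), h(s(m), s(m), true), node(6, s(m), s(m)))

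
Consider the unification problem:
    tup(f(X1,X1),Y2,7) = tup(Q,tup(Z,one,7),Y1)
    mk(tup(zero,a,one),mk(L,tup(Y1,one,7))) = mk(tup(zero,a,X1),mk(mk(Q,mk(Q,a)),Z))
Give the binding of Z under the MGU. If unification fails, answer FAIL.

Decompose tup/3: f(X1,X1) = Q,  Y2 = tup(Z,one,7),  7 = Y1.
Bind Q := f(X1,X1); substituting into the one remaining equation that mentions Q gives: mk(tup(zero,a,one),mk(L,tup(Y1,one,7))) = mk(tup(zero,a,X1),mk(mk(f(X1,X1),mk(f(X1,X1),a)),Z)).
Bind Y2 := tup(Z,one,7); no other remaining equation mentions Y2.
Bind Y1 := 7; substituting into the remaining equation gives: mk(tup(zero,a,one),mk(L,tup(7,one,7))) = mk(tup(zero,a,X1),mk(mk(f(X1,X1),mk(f(X1,X1),a)),Z)).
Decompose mk/2: tup(zero,a,one) = tup(zero,a,X1),  mk(L,tup(7,one,7)) = mk(mk(f(X1,X1),mk(f(X1,X1),a)),Z).
Decompose tup/3: zero = zero,  a = a,  one = X1.
Delete trivial equation zero = zero.
Delete trivial equation a = a.
Bind X1 := one; substituting into the remaining equation gives: mk(L,tup(7,one,7)) = mk(mk(f(one,one),mk(f(one,one),a)),Z). Substituting into the earlier binding gives Q := f(one,one).
Decompose mk/2: L = mk(f(one,one),mk(f(one,one),a)),  tup(7,one,7) = Z.
Bind L := mk(f(one,one),mk(f(one,one),a)); no other remaining equation mentions L.
Bind Z := tup(7,one,7). Substituting into the earlier binding gives Y2 := tup(tup(7,one,7),one,7).
MGU = { Q := f(one,one), Y2 := tup(tup(7,one,7),one,7), Y1 := 7, X1 := one, L := mk(f(one,one),mk(f(one,one),a)), Z := tup(7,one,7) }, so Z := tup(7,one,7).

tup(7,one,7)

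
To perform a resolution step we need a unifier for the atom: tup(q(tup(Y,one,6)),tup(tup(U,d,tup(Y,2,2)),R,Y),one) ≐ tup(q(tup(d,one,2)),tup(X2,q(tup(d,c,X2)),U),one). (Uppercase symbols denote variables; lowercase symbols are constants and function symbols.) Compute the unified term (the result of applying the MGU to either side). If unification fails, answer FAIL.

Decompose tup/3: q(tup(Y,one,6)) ≐ q(tup(d,one,2)),  tup(tup(U,d,tup(Y,2,2)),R,Y) ≐ tup(X2,q(tup(d,c,X2)),U),  one ≐ one.
Decompose q/1: tup(Y,one,6) ≐ tup(d,one,2).
Decompose tup/3: Y ≐ d,  one ≐ one,  6 ≐ 2.
Bind Y := d; substituting into the one remaining equation that mentions Y gives: tup(tup(U,d,tup(d,2,2)),R,d) ≐ tup(X2,q(tup(d,c,X2)),U).
Delete trivial equation one ≐ one.
Clash: constants 6 and 2 differ; no unifier exists.

FAIL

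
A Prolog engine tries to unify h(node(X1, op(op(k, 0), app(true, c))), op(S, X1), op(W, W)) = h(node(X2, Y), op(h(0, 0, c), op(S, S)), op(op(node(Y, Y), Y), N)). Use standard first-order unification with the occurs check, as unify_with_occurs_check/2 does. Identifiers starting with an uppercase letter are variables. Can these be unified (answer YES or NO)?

Decompose h/3: node(X1, op(op(k, 0), app(true, c))) = node(X2, Y),  op(S, X1) = op(h(0, 0, c), op(S, S)),  op(W, W) = op(op(node(Y, Y), Y), N).
Decompose node/2: X1 = X2,  op(op(k, 0), app(true, c)) = Y.
Bind X1 := X2; substituting into the one remaining equation that mentions X1 gives: op(S, X2) = op(h(0, 0, c), op(S, S)).
Bind Y := op(op(k, 0), app(true, c)); substituting into the one remaining equation that mentions Y gives: op(W, W) = op(op(node(op(op(k, 0), app(true, c)), op(op(k, 0), app(true, c))), op(op(k, 0), app(true, c))), N).
Decompose op/2: S = h(0, 0, c),  X2 = op(S, S).
Bind S := h(0, 0, c); substituting into the one remaining equation that mentions S gives: X2 = op(h(0, 0, c), h(0, 0, c)).
Bind X2 := op(h(0, 0, c), h(0, 0, c)); no other remaining equation mentions X2. Substituting into the earlier binding gives X1 := op(h(0, 0, c), h(0, 0, c)).
Decompose op/2: W = op(node(op(op(k, 0), app(true, c)), op(op(k, 0), app(true, c))), op(op(k, 0), app(true, c))),  W = N.
Bind W := op(node(op(op(k, 0), app(true, c)), op(op(k, 0), app(true, c))), op(op(k, 0), app(true, c))); substituting into the remaining equation gives: op(node(op(op(k, 0), app(true, c)), op(op(k, 0), app(true, c))), op(op(k, 0), app(true, c))) = N.
Bind N := op(node(op(op(k, 0), app(true, c)), op(op(k, 0), app(true, c))), op(op(k, 0), app(true, c))).
No equations remain and no clash or occurs-check failure arose, so a unifier exists.

YES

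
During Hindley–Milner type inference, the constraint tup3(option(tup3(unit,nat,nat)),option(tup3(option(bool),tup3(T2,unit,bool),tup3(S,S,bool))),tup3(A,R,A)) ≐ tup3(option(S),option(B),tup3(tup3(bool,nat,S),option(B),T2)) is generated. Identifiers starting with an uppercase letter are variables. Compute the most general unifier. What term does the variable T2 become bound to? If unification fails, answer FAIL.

tup3(bool,nat,tup3(unit,nat,nat))

Decompose tup3/3: option(tup3(unit,nat,nat)) ≐ option(S),  option(tup3(option(bool),tup3(T2,unit,bool),tup3(S,S,bool))) ≐ option(B),  tup3(A,R,A) ≐ tup3(tup3(bool,nat,S),option(B),T2).
Decompose option/1: tup3(unit,nat,nat) ≐ S.
Bind S := tup3(unit,nat,nat); substituting into the remaining equations gives: option(tup3(option(bool),tup3(T2,unit,bool),tup3(tup3(unit,nat,nat),tup3(unit,nat,nat),bool))) ≐ option(B),  tup3(A,R,A) ≐ tup3(tup3(bool,nat,tup3(unit,nat,nat)),option(B),T2).
Decompose option/1: tup3(option(bool),tup3(T2,unit,bool),tup3(tup3(unit,nat,nat),tup3(unit,nat,nat),bool)) ≐ B.
Bind B := tup3(option(bool),tup3(T2,unit,bool),tup3(tup3(unit,nat,nat),tup3(unit,nat,nat),bool)); substituting into the remaining equation gives: tup3(A,R,A) ≐ tup3(tup3(bool,nat,tup3(unit,nat,nat)),option(tup3(option(bool),tup3(T2,unit,bool),tup3(tup3(unit,nat,nat),tup3(unit,nat,nat),bool))),T2).
Decompose tup3/3: A ≐ tup3(bool,nat,tup3(unit,nat,nat)),  R ≐ option(tup3(option(bool),tup3(T2,unit,bool),tup3(tup3(unit,nat,nat),tup3(unit,nat,nat),bool))),  A ≐ T2.
Bind A := tup3(bool,nat,tup3(unit,nat,nat)); substituting into the one remaining equation that mentions A gives: tup3(bool,nat,tup3(unit,nat,nat)) ≐ T2.
Bind R := option(tup3(option(bool),tup3(T2,unit,bool),tup3(tup3(unit,nat,nat),tup3(unit,nat,nat),bool))); no other remaining equation mentions R.
Bind T2 := tup3(bool,nat,tup3(unit,nat,nat)). Substituting into the earlier bindings gives B := tup3(option(bool),tup3(tup3(bool,nat,tup3(unit,nat,nat)),unit,bool),tup3(tup3(unit,nat,nat),tup3(unit,nat,nat),bool)), R := option(tup3(option(bool),tup3(tup3(bool,nat,tup3(unit,nat,nat)),unit,bool),tup3(tup3(unit,nat,nat),tup3(unit,nat,nat),bool))).
MGU = { S -> tup3(unit,nat,nat), B -> tup3(option(bool),tup3(tup3(bool,nat,tup3(unit,nat,nat)),unit,bool),tup3(tup3(unit,nat,nat),tup3(unit,nat,nat),bool)), A -> tup3(bool,nat,tup3(unit,nat,nat)), R -> option(tup3(option(bool),tup3(tup3(bool,nat,tup3(unit,nat,nat)),unit,bool),tup3(tup3(unit,nat,nat),tup3(unit,nat,nat),bool))), T2 -> tup3(bool,nat,tup3(unit,nat,nat)) }, so T2 -> tup3(bool,nat,tup3(unit,nat,nat)).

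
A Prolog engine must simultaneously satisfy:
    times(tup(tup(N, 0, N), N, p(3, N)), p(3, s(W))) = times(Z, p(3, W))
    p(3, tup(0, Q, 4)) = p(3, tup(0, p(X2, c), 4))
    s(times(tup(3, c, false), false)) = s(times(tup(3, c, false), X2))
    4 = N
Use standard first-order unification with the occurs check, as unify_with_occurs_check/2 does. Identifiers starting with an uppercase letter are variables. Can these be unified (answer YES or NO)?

NO

Decompose times/2: tup(tup(N, 0, N), N, p(3, N)) = Z,  p(3, s(W)) = p(3, W).
Bind Z := tup(tup(N, 0, N), N, p(3, N)); no other remaining equation mentions Z.
Decompose p/2: 3 = 3,  s(W) = W.
Delete trivial equation 3 = 3.
Occurs check fails: W occurs in s(W); the equation W = s(W) has no finite solution.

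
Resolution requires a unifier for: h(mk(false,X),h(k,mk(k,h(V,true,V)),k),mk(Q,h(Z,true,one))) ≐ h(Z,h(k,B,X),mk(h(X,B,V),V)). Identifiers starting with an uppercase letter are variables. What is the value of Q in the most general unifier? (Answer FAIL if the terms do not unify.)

h(k,mk(k,h(h(mk(false,k),true,one),true,h(mk(false,k),true,one))),h(mk(false,k),true,one))

Decompose h/3: mk(false,X) ≐ Z,  h(k,mk(k,h(V,true,V)),k) ≐ h(k,B,X),  mk(Q,h(Z,true,one)) ≐ mk(h(X,B,V),V).
Bind Z := mk(false,X); substituting into the one remaining equation that mentions Z gives: mk(Q,h(mk(false,X),true,one)) ≐ mk(h(X,B,V),V).
Decompose h/3: k ≐ k,  mk(k,h(V,true,V)) ≐ B,  k ≐ X.
Delete trivial equation k ≐ k.
Bind B := mk(k,h(V,true,V)); substituting into the one remaining equation that mentions B gives: mk(Q,h(mk(false,X),true,one)) ≐ mk(h(X,mk(k,h(V,true,V)),V),V).
Bind X := k; substituting into the remaining equation gives: mk(Q,h(mk(false,k),true,one)) ≐ mk(h(k,mk(k,h(V,true,V)),V),V). Substituting into the earlier binding gives Z := mk(false,k).
Decompose mk/2: Q ≐ h(k,mk(k,h(V,true,V)),V),  h(mk(false,k),true,one) ≐ V.
Bind Q := h(k,mk(k,h(V,true,V)),V); no other remaining equation mentions Q.
Bind V := h(mk(false,k),true,one). Substituting into the earlier bindings gives B := mk(k,h(h(mk(false,k),true,one),true,h(mk(false,k),true,one))), Q := h(k,mk(k,h(h(mk(false,k),true,one),true,h(mk(false,k),true,one))),h(mk(false,k),true,one)).
MGU = { Z -> mk(false,k), B -> mk(k,h(h(mk(false,k),true,one),true,h(mk(false,k),true,one))), X -> k, Q -> h(k,mk(k,h(h(mk(false,k),true,one),true,h(mk(false,k),true,one))),h(mk(false,k),true,one)), V -> h(mk(false,k),true,one) }, so Q -> h(k,mk(k,h(h(mk(false,k),true,one),true,h(mk(false,k),true,one))),h(mk(false,k),true,one)).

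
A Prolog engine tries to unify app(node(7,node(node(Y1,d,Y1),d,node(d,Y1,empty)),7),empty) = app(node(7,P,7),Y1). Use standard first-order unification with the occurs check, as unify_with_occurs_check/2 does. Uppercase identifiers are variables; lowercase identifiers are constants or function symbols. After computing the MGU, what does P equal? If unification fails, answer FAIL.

Decompose app/2: node(7,node(node(Y1,d,Y1),d,node(d,Y1,empty)),7) = node(7,P,7),  empty = Y1.
Decompose node/3: 7 = 7,  node(node(Y1,d,Y1),d,node(d,Y1,empty)) = P,  7 = 7.
Delete trivial equation 7 = 7.
Bind P := node(node(Y1,d,Y1),d,node(d,Y1,empty)); no other remaining equation mentions P.
Delete trivial equation 7 = 7.
Bind Y1 := empty. Substituting into the earlier binding gives P := node(node(empty,d,empty),d,node(d,empty,empty)).
MGU = { P -> node(node(empty,d,empty),d,node(d,empty,empty)), Y1 -> empty }, so P -> node(node(empty,d,empty),d,node(d,empty,empty)).

node(node(empty,d,empty),d,node(d,empty,empty))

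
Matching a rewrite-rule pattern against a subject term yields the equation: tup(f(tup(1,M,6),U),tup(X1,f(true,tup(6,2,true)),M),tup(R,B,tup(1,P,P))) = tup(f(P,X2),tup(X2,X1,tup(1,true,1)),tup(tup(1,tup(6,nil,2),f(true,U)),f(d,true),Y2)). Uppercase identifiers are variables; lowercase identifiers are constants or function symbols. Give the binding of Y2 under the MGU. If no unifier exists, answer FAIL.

Decompose tup/3: f(tup(1,M,6),U) = f(P,X2),  tup(X1,f(true,tup(6,2,true)),M) = tup(X2,X1,tup(1,true,1)),  tup(R,B,tup(1,P,P)) = tup(tup(1,tup(6,nil,2),f(true,U)),f(d,true),Y2).
Decompose f/2: tup(1,M,6) = P,  U = X2.
Bind P := tup(1,M,6); substituting into the one remaining equation that mentions P gives: tup(R,B,tup(1,tup(1,M,6),tup(1,M,6))) = tup(tup(1,tup(6,nil,2),f(true,U)),f(d,true),Y2).
Bind U := X2; substituting into the one remaining equation that mentions U gives: tup(R,B,tup(1,tup(1,M,6),tup(1,M,6))) = tup(tup(1,tup(6,nil,2),f(true,X2)),f(d,true),Y2).
Decompose tup/3: X1 = X2,  f(true,tup(6,2,true)) = X1,  M = tup(1,true,1).
Bind X1 := X2; substituting into the one remaining equation that mentions X1 gives: f(true,tup(6,2,true)) = X2.
Bind X2 := f(true,tup(6,2,true)); substituting into the one remaining equation that mentions X2 gives: tup(R,B,tup(1,tup(1,M,6),tup(1,M,6))) = tup(tup(1,tup(6,nil,2),f(true,f(true,tup(6,2,true)))),f(d,true),Y2). Substituting into the earlier bindings gives U := f(true,tup(6,2,true)), X1 := f(true,tup(6,2,true)).
Bind M := tup(1,true,1); substituting into the remaining equation gives: tup(R,B,tup(1,tup(1,tup(1,true,1),6),tup(1,tup(1,true,1),6))) = tup(tup(1,tup(6,nil,2),f(true,f(true,tup(6,2,true)))),f(d,true),Y2). Substituting into the earlier binding gives P := tup(1,tup(1,true,1),6).
Decompose tup/3: R = tup(1,tup(6,nil,2),f(true,f(true,tup(6,2,true)))),  B = f(d,true),  tup(1,tup(1,tup(1,true,1),6),tup(1,tup(1,true,1),6)) = Y2.
Bind R := tup(1,tup(6,nil,2),f(true,f(true,tup(6,2,true)))); no other remaining equation mentions R.
Bind B := f(d,true); no other remaining equation mentions B.
Bind Y2 := tup(1,tup(1,tup(1,true,1),6),tup(1,tup(1,true,1),6)).
MGU = { P ↦ tup(1,tup(1,true,1),6), U ↦ f(true,tup(6,2,true)), X1 ↦ f(true,tup(6,2,true)), X2 ↦ f(true,tup(6,2,true)), M ↦ tup(1,true,1), R ↦ tup(1,tup(6,nil,2),f(true,f(true,tup(6,2,true)))), B ↦ f(d,true), Y2 ↦ tup(1,tup(1,tup(1,true,1),6),tup(1,tup(1,true,1),6)) }, so Y2 ↦ tup(1,tup(1,tup(1,true,1),6),tup(1,tup(1,true,1),6)).

tup(1,tup(1,tup(1,true,1),6),tup(1,tup(1,true,1),6))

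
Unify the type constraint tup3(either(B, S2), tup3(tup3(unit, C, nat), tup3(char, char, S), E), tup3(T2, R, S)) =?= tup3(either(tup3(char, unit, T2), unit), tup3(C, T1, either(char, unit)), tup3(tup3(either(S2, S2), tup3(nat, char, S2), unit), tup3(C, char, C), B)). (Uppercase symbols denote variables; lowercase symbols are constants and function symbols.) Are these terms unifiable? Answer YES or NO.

NO

Decompose tup3/3: either(B, S2) =?= either(tup3(char, unit, T2), unit),  tup3(tup3(unit, C, nat), tup3(char, char, S), E) =?= tup3(C, T1, either(char, unit)),  tup3(T2, R, S) =?= tup3(tup3(either(S2, S2), tup3(nat, char, S2), unit), tup3(C, char, C), B).
Decompose either/2: B =?= tup3(char, unit, T2),  S2 =?= unit.
Bind B := tup3(char, unit, T2); substituting into the one remaining equation that mentions B gives: tup3(T2, R, S) =?= tup3(tup3(either(S2, S2), tup3(nat, char, S2), unit), tup3(C, char, C), tup3(char, unit, T2)).
Bind S2 := unit; substituting into the one remaining equation that mentions S2 gives: tup3(T2, R, S) =?= tup3(tup3(either(unit, unit), tup3(nat, char, unit), unit), tup3(C, char, C), tup3(char, unit, T2)).
Decompose tup3/3: tup3(unit, C, nat) =?= C,  tup3(char, char, S) =?= T1,  E =?= either(char, unit).
Occurs check fails: C occurs in tup3(unit, C, nat); the equation C =?= tup3(unit, C, nat) has no finite solution.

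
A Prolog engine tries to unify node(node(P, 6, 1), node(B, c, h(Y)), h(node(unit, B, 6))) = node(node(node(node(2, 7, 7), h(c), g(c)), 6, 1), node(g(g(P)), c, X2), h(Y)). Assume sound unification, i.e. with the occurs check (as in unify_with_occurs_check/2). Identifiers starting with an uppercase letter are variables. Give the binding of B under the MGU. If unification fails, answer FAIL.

g(g(node(node(2, 7, 7), h(c), g(c))))

Decompose node/3: node(P, 6, 1) = node(node(node(2, 7, 7), h(c), g(c)), 6, 1),  node(B, c, h(Y)) = node(g(g(P)), c, X2),  h(node(unit, B, 6)) = h(Y).
Decompose node/3: P = node(node(2, 7, 7), h(c), g(c)),  6 = 6,  1 = 1.
Bind P := node(node(2, 7, 7), h(c), g(c)); substituting into the one remaining equation that mentions P gives: node(B, c, h(Y)) = node(g(g(node(node(2, 7, 7), h(c), g(c)))), c, X2).
Delete trivial equation 6 = 6.
Delete trivial equation 1 = 1.
Decompose node/3: B = g(g(node(node(2, 7, 7), h(c), g(c)))),  c = c,  h(Y) = X2.
Bind B := g(g(node(node(2, 7, 7), h(c), g(c)))); substituting into the one remaining equation that mentions B gives: h(node(unit, g(g(node(node(2, 7, 7), h(c), g(c)))), 6)) = h(Y).
Delete trivial equation c = c.
Bind X2 := h(Y); no other remaining equation mentions X2.
Decompose h/1: node(unit, g(g(node(node(2, 7, 7), h(c), g(c)))), 6) = Y.
Bind Y := node(unit, g(g(node(node(2, 7, 7), h(c), g(c)))), 6). Substituting into the earlier binding gives X2 := h(node(unit, g(g(node(node(2, 7, 7), h(c), g(c)))), 6)).
MGU = { P -> node(node(2, 7, 7), h(c), g(c)), B -> g(g(node(node(2, 7, 7), h(c), g(c)))), X2 -> h(node(unit, g(g(node(node(2, 7, 7), h(c), g(c)))), 6)), Y -> node(unit, g(g(node(node(2, 7, 7), h(c), g(c)))), 6) }, so B -> g(g(node(node(2, 7, 7), h(c), g(c)))).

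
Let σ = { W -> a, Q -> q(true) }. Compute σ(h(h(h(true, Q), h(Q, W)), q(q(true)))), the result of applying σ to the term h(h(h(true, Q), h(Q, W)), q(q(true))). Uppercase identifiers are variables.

Replace each occurrence of W with a.
Replace each occurrence of Q with q(true).
Result: h(h(h(true, q(true)), h(q(true), a)), q(q(true))).

h(h(h(true, q(true)), h(q(true), a)), q(q(true)))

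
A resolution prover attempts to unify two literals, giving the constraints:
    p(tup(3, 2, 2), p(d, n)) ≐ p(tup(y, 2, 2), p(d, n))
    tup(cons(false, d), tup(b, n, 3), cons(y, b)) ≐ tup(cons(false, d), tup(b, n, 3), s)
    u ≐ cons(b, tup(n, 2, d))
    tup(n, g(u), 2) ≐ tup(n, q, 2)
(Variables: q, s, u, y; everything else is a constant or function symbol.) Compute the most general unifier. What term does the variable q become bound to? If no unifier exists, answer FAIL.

g(cons(b, tup(n, 2, d)))

Decompose p/2: tup(3, 2, 2) ≐ tup(y, 2, 2),  p(d, n) ≐ p(d, n).
Decompose tup/3: 3 ≐ y,  2 ≐ 2,  2 ≐ 2.
Bind y := 3; substituting into the one remaining equation that mentions y gives: tup(cons(false, d), tup(b, n, 3), cons(3, b)) ≐ tup(cons(false, d), tup(b, n, 3), s).
Delete trivial equation 2 ≐ 2.
Delete trivial equation 2 ≐ 2.
Delete trivial equation p(d, n) ≐ p(d, n).
Decompose tup/3: cons(false, d) ≐ cons(false, d),  tup(b, n, 3) ≐ tup(b, n, 3),  cons(3, b) ≐ s.
Delete trivial equation cons(false, d) ≐ cons(false, d).
Delete trivial equation tup(b, n, 3) ≐ tup(b, n, 3).
Bind s := cons(3, b); no other remaining equation mentions s.
Bind u := cons(b, tup(n, 2, d)); substituting into the remaining equation gives: tup(n, g(cons(b, tup(n, 2, d))), 2) ≐ tup(n, q, 2).
Decompose tup/3: n ≐ n,  g(cons(b, tup(n, 2, d))) ≐ q,  2 ≐ 2.
Delete trivial equation n ≐ n.
Bind q := g(cons(b, tup(n, 2, d))); no other remaining equation mentions q.
Delete trivial equation 2 ≐ 2.
MGU = { y -> 3, s -> cons(3, b), u -> cons(b, tup(n, 2, d)), q -> g(cons(b, tup(n, 2, d))) }, so q -> g(cons(b, tup(n, 2, d))).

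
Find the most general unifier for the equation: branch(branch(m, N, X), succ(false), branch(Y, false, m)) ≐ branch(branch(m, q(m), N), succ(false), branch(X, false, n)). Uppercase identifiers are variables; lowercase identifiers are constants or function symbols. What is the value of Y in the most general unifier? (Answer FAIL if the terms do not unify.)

FAIL

Decompose branch/3: branch(m, N, X) ≐ branch(m, q(m), N),  succ(false) ≐ succ(false),  branch(Y, false, m) ≐ branch(X, false, n).
Decompose branch/3: m ≐ m,  N ≐ q(m),  X ≐ N.
Delete trivial equation m ≐ m.
Bind N := q(m); substituting into the one remaining equation that mentions N gives: X ≐ q(m).
Bind X := q(m); substituting into the one remaining equation that mentions X gives: branch(Y, false, m) ≐ branch(q(m), false, n).
Delete trivial equation succ(false) ≐ succ(false).
Decompose branch/3: Y ≐ q(m),  false ≐ false,  m ≐ n.
Bind Y := q(m); no other remaining equation mentions Y.
Delete trivial equation false ≐ false.
Clash: constants m and n differ; no unifier exists.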